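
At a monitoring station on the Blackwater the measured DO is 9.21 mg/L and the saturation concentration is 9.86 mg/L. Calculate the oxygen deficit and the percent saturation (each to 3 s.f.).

D = C_s − C = 9.86 − 9.21 = 0.650 mg/L.
% saturation = 9.21/9.86 × 100 = 93.4 %.

D ≈ 0.650 mg/L; 93.4 % saturation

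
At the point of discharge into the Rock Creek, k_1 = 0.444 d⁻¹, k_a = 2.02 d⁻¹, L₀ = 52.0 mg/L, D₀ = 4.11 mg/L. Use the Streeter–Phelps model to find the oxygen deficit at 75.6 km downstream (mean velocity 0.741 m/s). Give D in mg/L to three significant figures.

Travel time t = x/v = 75.6 km / (0.741 m/s) = 75600 m / 0.741 m/s = 102000 s = 1.181 d.
k_1 L₀/(k_a−k_1) = 0.444×52.0/(2.02−0.444) = 23.09/1.576 = 14.65 mg/L.
e^(−k_1 t) = e^(−0.444×1.181) = 0.5920; e^(−k_a t) = e^(−2.02×1.181) = 0.09206.
D = 14.65 × (0.5920 − 0.09206) + 4.11 × 0.09206 = 7.324 + 0.3784 = 7.702 mg/L.

D ≈ 7.70 mg/L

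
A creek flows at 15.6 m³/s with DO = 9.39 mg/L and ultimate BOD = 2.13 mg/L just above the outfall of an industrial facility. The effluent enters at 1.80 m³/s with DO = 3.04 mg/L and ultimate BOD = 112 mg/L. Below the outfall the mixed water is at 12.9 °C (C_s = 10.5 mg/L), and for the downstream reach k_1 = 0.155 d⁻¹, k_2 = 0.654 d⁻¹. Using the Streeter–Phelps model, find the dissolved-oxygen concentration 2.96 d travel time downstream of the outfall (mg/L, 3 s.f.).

Mixed DO = (15.6×9.39 + 1.80×3.04)/(15.6+1.80) = 152.0/17.40 = 8.733 mg/L.
Mixed L₀ = (15.6×2.13 + 1.80×112)/(17.40) = 234.8/17.40 = 13.50 mg/L.
Initial deficit D₀ = C_s − DO₀ = 10.5 − 8.733 = 1.767 mg/L.
D(2.96) = [0.155×13.50/(0.654−0.155)](e^(−0.155×2.96) − e^(−0.654×2.96)) + 1.767 e^(−0.654×2.96)
= 4.192 × (0.6320 − 0.1443) + 1.767 × 0.1443 = 2.300 mg/L.
DO = 10.5 − 2.300 = 8.200 mg/L.

DO ≈ 8.20 mg/L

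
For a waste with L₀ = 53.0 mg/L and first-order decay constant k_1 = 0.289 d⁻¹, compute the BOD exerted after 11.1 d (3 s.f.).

y ≈ 50.9 mg/L

y_t = L₀(1 − e^(−k_1 t)) = 53.0 × (1 − e^(−0.289×11.1))
= 53.0 × (1 − 0.04044) = 53.0 × 0.9596 = 50.86 mg/L.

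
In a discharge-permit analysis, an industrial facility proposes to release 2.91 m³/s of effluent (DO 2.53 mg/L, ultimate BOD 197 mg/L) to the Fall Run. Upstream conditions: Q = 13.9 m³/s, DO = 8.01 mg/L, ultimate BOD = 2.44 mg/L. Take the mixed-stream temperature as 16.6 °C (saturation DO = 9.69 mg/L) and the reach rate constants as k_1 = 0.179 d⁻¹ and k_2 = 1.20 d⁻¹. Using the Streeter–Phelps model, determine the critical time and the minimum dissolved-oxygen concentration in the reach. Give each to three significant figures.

Mixed DO = (13.9×8.01 + 2.91×2.53)/(13.9+2.91) = 118.7/16.81 = 7.061 mg/L.
Mixed L₀ = (13.9×2.44 + 2.91×197)/(16.81) = 607.2/16.81 = 36.12 mg/L.
Initial deficit D₀ = C_s − DO₀ = 9.69 − 7.061 = 2.629 mg/L.
t_c = (1/1.021) ln[(1.20/0.179)(1 − 2.629×1.021/(0.179×36.12))] = 0.9794 × ln(3.921) = 1.338 d.
D_c = (0.179/1.20) × 36.12 × e^(−0.179×1.338) = 0.1492 × 36.12 × 0.7870 = 4.240 mg/L.
Minimum DO = 9.69 − 4.240 = 5.450 mg/L.

t_c ≈ 1.34 d; minimum DO ≈ 5.45 mg/L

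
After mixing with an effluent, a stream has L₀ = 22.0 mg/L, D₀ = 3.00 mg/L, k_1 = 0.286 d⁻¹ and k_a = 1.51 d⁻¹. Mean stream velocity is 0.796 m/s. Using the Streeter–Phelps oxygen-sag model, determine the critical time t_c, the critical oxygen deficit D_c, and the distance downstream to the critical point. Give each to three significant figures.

t_c ≈ 0.644 d; D_c ≈ 3.47 mg/L; x_c ≈ 44.3 km

With k_a/k_1 = 5.280 and 1 − D₀(k_a−k_1)/(k_1 L₀) = 0.4164,
t_c = ln(5.280 × 0.4164) / (1.51 − 0.286) = ln(2.198) / 1.224 = 0.7878/1.224 = 0.6436 d.
L(t_c) = L₀ e^(−k_1 t_c) = 22.0 × 0.8319 = 18.30 mg/L, and at the critical point k_a D_c = k_1 L, so D_c = (0.286/1.51) × 18.30 = 3.466 mg/L.
x_c = v t_c = 0.796 m/s × 0.6436 d × 86400 s/d = 44260 m ≈ 44.3 km.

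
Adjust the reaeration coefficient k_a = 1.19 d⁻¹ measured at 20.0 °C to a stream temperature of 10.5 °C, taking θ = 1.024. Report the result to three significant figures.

k_a(T₂) = k_a(T₁) · θ^(T₂−T₁) = 1.19 × 1.024^(10.5−20.0)
= 1.19 × 1.024^-9.50 = 1.19 × 0.7983 = 0.9499 d⁻¹.

k_a ≈ 0.950 d⁻¹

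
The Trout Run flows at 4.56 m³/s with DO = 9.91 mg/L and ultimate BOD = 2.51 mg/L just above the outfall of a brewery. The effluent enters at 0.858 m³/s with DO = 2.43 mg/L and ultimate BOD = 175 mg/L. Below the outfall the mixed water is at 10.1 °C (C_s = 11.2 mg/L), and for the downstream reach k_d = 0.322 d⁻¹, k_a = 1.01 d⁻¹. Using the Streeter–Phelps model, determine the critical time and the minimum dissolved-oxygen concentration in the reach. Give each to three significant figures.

t_c ≈ 1.38 d; minimum DO ≈ 5.10 mg/L

Mixed DO = (4.56×9.91 + 0.858×2.43)/(4.56+0.858) = 47.27/5.418 = 8.725 mg/L.
Mixed L₀ = (4.56×2.51 + 0.858×175)/(5.418) = 161.6/5.418 = 29.83 mg/L.
Initial deficit D₀ = C_s − DO₀ = 11.2 − 8.725 = 2.475 mg/L.
t_c = (1/0.6880) ln[(1.01/0.322)(1 − 2.475×0.6880/(0.322×29.83))] = 1.453 × ln(2.581) = 1.378 d.
D_c = (0.322/1.01) × 29.83 × e^(−0.322×1.378) = 0.3188 × 29.83 × 0.6417 = 6.101 mg/L.
Minimum DO = 11.2 − 6.101 = 5.099 mg/L.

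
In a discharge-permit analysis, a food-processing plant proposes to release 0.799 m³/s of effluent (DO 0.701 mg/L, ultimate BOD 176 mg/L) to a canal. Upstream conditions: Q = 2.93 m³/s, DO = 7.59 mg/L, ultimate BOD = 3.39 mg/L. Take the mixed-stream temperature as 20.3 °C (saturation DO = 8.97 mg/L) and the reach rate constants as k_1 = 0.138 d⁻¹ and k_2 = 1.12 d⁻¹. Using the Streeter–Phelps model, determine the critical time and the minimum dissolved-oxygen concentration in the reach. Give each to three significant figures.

t_c ≈ 1.42 d; minimum DO ≈ 4.88 mg/L

Mixed DO = (2.93×7.59 + 0.799×0.701)/(2.93+0.799) = 22.80/3.729 = 6.114 mg/L.
Mixed L₀ = (2.93×3.39 + 0.799×176)/(3.729) = 150.6/3.729 = 40.37 mg/L.
Initial deficit D₀ = C_s − DO₀ = 8.97 − 6.114 = 2.856 mg/L.
t_c = (1/0.9820) ln[(1.12/0.138)(1 − 2.856×0.9820/(0.138×40.37))] = 1.018 × ln(4.031) = 1.419 d.
D_c = (0.138/1.12) × 40.37 × e^(−0.138×1.419) = 0.1232 × 40.37 × 0.8221 = 4.090 mg/L.
Minimum DO = 8.97 − 4.090 = 4.880 mg/L.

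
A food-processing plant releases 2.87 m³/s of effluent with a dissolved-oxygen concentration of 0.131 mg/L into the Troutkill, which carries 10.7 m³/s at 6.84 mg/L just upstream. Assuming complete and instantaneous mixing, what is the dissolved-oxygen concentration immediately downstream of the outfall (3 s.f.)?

Flow-weighted mixing: C = (Q_r C_r + Q_w C_w)/(Q_r + Q_w)
= (10.7×6.84 + 2.87×0.131)/(10.7 + 2.87) = 73.56/13.57 = 5.421 mg/L.

5.42 mg/L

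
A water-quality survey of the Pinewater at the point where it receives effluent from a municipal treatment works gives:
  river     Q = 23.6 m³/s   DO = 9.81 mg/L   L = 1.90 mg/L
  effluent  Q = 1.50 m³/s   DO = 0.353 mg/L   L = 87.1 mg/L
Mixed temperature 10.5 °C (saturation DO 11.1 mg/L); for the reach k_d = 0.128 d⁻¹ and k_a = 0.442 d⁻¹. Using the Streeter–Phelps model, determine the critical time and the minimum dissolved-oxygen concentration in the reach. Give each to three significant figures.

t_c ≈ 0.595 d; minimum DO ≈ 9.22 mg/L

Mixed DO = (23.6×9.81 + 1.50×0.353)/(23.6+1.50) = 232.0/25.10 = 9.245 mg/L.
Mixed L₀ = (23.6×1.90 + 1.50×87.1)/(25.10) = 175.5/25.10 = 6.992 mg/L.
Initial deficit D₀ = C_s − DO₀ = 11.1 − 9.245 = 1.855 mg/L.
t_c = (1/0.3140) ln[(0.442/0.128)(1 − 1.855×0.3140/(0.128×6.992))] = 3.185 × ln(1.205) = 0.5951 d.
D_c = (0.128/0.442) × 6.992 × e^(−0.128×0.5951) = 0.2896 × 6.992 × 0.9267 = 1.876 mg/L.
Minimum DO = 11.1 − 1.876 = 9.224 mg/L.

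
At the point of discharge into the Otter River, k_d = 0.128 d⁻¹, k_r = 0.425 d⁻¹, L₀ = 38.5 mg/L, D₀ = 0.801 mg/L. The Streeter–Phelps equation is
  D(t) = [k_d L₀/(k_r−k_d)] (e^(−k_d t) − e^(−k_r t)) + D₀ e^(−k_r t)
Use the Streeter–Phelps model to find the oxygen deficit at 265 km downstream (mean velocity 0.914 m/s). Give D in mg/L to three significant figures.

Travel time t = x/v = 265 km / (0.914 m/s) = 265000 m / 0.914 m/s = 289900 s = 3.356 d.
k_d L₀/(k_r−k_d) = 0.128×38.5/(0.425−0.128) = 4.928/0.2970 = 16.59 mg/L.
e^(−k_d t) = e^(−0.128×3.356) = 0.6508; e^(−k_r t) = e^(−0.425×3.356) = 0.2402.
D = 16.59 × (0.6508 − 0.2402) + 0.801 × 0.2402 = 6.813 + 0.1924 = 7.005 mg/L.

D ≈ 7.01 mg/L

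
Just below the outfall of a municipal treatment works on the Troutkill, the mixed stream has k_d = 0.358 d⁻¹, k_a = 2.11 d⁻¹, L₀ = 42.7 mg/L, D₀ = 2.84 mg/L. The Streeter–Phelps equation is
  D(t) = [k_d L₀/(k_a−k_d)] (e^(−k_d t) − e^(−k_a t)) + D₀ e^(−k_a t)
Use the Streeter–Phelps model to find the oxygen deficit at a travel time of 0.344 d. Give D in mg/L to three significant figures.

k_d L₀/(k_a−k_d) = 0.358×42.7/(2.11−0.358) = 15.29/1.752 = 8.725 mg/L.
e^(−k_d t) = e^(−0.358×0.3440) = 0.8841; e^(−k_a t) = e^(−2.11×0.3440) = 0.4839.
D = 8.725 × (0.8841 − 0.4839) + 2.84 × 0.4839 = 3.492 + 1.374 = 4.866 mg/L.

D ≈ 4.87 mg/L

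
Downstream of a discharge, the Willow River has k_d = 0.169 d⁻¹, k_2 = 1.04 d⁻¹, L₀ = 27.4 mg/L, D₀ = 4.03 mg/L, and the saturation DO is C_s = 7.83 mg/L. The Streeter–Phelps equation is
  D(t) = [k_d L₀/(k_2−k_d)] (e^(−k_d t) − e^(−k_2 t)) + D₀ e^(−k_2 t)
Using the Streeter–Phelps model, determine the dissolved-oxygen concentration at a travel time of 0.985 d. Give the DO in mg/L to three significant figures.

k_d L₀/(k_2−k_d) = 0.169×27.4/(1.04−0.169) = 4.631/0.8710 = 5.316 mg/L.
e^(−k_d t) = e^(−0.169×0.9850) = 0.8467; e^(−k_2 t) = e^(−1.04×0.9850) = 0.3590.
D = 5.316 × (0.8467 − 0.3590) + 4.03 × 0.3590 = 2.593 + 1.447 = 4.039 mg/L.
DO = C_s − D = 7.83 − 4.039 = 3.791 mg/L.

DO ≈ 3.79 mg/L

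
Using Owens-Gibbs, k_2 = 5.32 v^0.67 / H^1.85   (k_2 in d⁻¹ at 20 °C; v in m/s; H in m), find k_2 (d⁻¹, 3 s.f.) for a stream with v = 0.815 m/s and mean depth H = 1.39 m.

k_2 = 5.32 × 0.815^0.67 / 1.39^1.85 = 5.32 × 0.8719 / 1.839 = 2.522 d⁻¹.

k_2 ≈ 2.52 d⁻¹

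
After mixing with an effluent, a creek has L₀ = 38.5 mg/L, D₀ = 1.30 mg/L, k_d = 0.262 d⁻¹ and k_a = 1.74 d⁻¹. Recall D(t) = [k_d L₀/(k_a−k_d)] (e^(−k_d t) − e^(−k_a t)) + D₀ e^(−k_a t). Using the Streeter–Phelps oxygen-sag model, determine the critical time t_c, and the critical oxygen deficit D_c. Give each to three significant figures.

t_c ≈ 1.14 d; D_c ≈ 4.30 mg/L

At the critical point dD/dt = 0, so k_d L₀ e^(−k_d t) = k_a D. Substituting D(t) from the Streeter–Phelps equation and solving for t gives
t_c = ln[(k_a/k_d)(1 − D₀(k_a−k_d)/(k_d L₀))] / (k_a−k_d).
Here k_a−k_d = 1.478 d⁻¹ and 1 − D₀(k_a−k_d)/(k_d L₀) = 1 − 1.30×1.478/(0.262×38.5) = 0.8095, so
t_c = ln(6.641 × 0.8095) / 1.478 = 1.682 / 1.478 = 1.138 d.
D_c = (k_d/k_a) L₀ e^(−k_d t_c) = (0.262/1.74) × 38.5 × e^(−0.262×1.138) = 0.1506 × 38.5 × 0.7422 = 4.303 mg/L.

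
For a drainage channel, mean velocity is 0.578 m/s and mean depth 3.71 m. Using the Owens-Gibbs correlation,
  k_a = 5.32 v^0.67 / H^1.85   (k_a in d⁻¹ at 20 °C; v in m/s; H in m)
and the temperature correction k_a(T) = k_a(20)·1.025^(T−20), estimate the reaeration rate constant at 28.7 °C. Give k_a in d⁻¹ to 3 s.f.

k_a(20) = 5.32 × 0.578^0.67 / 3.71^1.85 = 5.32 × 0.6926 / 11.31 = 0.3259 d⁻¹.
k_a(28.7) = 0.3259 × 1.025^(28.7−20) = 0.3259 × 1.240 = 0.4040 d⁻¹.

k_a ≈ 0.404 d⁻¹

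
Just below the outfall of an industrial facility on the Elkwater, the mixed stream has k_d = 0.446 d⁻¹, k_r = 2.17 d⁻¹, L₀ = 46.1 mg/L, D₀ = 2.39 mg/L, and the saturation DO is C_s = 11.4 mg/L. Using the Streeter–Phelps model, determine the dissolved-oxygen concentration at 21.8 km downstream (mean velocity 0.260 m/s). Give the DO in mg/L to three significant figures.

DO ≈ 4.82 mg/L

Travel time t = x/v = 21.8 km / (0.260 m/s) = 21800 m / 0.260 m/s = 83850 s = 0.9704 d.
k_d L₀/(k_r−k_d) = 0.446×46.1/(2.17−0.446) = 20.56/1.724 = 11.93 mg/L.
e^(−k_d t) = e^(−0.446×0.9704) = 0.6487; e^(−k_r t) = e^(−2.17×0.9704) = 0.1217.
D = 11.93 × (0.6487 − 0.1217) + 2.39 × 0.1217 = 6.284 + 0.2910 = 6.575 mg/L.
DO = C_s − D = 11.4 − 6.575 = 4.825 mg/L.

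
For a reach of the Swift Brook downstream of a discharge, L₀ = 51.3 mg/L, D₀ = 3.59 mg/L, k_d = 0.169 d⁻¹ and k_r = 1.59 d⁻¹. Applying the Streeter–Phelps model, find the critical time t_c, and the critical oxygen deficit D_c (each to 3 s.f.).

t_c = [1/(k_r−k_d)] ln[(k_r/k_d)(1 − D₀(k_r−k_d)/(k_d L₀))]
= [1/(1.59−0.169)] ln[(1.59/0.169)(1 − 3.59×1.421/(0.169×51.3))]
= (1/1.421) ln[9.408 × 0.4116] = 0.7037 × ln(3.872) = 0.7037 × 1.354 = 0.9527 d.
D_c = (k_d/k_r) L₀ e^(−k_d t_c) = (0.169/1.59) × 51.3 × e^(−0.169×0.9527) = 0.1063 × 51.3 × 0.8513 = 4.642 mg/L.

t_c ≈ 0.953 d; D_c ≈ 4.64 mg/L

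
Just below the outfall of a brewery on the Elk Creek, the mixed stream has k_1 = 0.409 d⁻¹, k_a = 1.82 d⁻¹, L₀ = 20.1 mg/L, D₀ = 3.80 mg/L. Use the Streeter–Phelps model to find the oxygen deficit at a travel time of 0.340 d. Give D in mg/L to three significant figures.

k_1 L₀/(k_a−k_1) = 0.409×20.1/(1.82−0.409) = 8.221/1.411 = 5.826 mg/L.
e^(−k_1 t) = e^(−0.409×0.3400) = 0.8702; e^(−k_a t) = e^(−1.82×0.3400) = 0.5386.
D = 5.826 × (0.8702 − 0.5386) + 3.80 × 0.5386 = 1.932 + 2.047 = 3.979 mg/L.

D ≈ 3.98 mg/L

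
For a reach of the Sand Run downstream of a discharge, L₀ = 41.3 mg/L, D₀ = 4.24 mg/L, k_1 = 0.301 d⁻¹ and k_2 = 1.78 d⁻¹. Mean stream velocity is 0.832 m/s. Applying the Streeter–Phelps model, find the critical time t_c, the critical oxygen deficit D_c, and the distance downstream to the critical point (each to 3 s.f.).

With k_2/k_1 = 5.914 and 1 − D₀(k_2−k_1)/(k_1 L₀) = 0.4956,
t_c = ln(5.914 × 0.4956) / (1.78 − 0.301) = ln(2.930) / 1.479 = 1.075/1.479 = 0.7270 d.
L(t_c) = L₀ e^(−k_1 t_c) = 41.3 × 0.8035 = 33.18 mg/L, and at the critical point k_2 D_c = k_1 L, so D_c = (0.301/1.78) × 33.18 = 5.611 mg/L.
x_c = v t_c = 0.832 m/s × 0.7270 d × 86400 s/d = 52260 m ≈ 52.3 km.

t_c ≈ 0.727 d; D_c ≈ 5.61 mg/L; x_c ≈ 52.3 km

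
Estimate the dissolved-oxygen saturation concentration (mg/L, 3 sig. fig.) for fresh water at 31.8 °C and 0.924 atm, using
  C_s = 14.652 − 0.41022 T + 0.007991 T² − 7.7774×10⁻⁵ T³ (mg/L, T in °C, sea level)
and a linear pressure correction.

At sea level: C_s = 14.652 − 0.41022×31.8 + 0.007991×31.8² − 7.7774×10⁻⁵×31.8³ = 7.187 mg/L.
Pressure correction: C_s' = 7.187 × 0.924 = 6.641 mg/L.

C_s ≈ 6.64 mg/L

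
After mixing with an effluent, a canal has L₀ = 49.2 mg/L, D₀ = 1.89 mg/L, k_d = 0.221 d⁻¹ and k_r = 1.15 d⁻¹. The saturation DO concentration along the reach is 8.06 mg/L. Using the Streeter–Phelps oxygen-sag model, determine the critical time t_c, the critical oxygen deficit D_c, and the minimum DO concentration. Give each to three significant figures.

With k_r/k_d = 5.204 and 1 − D₀(k_r−k_d)/(k_d L₀) = 0.8385,
t_c = ln(5.204 × 0.8385) / (1.15 − 0.221) = ln(4.363) / 0.9290 = 1.473/0.9290 = 1.586 d.
L(t_c) = L₀ e^(−k_d t_c) = 49.2 × 0.7044 = 34.65 mg/L, and at the critical point k_r D_c = k_d L, so D_c = (0.221/1.15) × 34.65 = 6.660 mg/L.
Minimum DO = C_s − D_c = 8.06 − 6.660 = 1.400 mg/L.

t_c ≈ 1.59 d; D_c ≈ 6.66 mg/L; min DO ≈ 1.40 mg/L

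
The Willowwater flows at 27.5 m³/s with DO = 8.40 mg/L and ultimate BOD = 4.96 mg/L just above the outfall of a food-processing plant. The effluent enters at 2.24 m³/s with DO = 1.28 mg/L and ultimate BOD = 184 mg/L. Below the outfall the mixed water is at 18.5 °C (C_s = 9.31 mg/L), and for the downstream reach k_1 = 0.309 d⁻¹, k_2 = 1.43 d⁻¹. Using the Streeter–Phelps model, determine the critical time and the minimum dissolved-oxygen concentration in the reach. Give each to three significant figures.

t_c ≈ 1.07 d; minimum DO ≈ 6.44 mg/L

Mixed DO = (27.5×8.40 + 2.24×1.28)/(27.5+2.24) = 233.9/29.74 = 7.864 mg/L.
Mixed L₀ = (27.5×4.96 + 2.24×184)/(29.74) = 548.6/29.74 = 18.45 mg/L.
Initial deficit D₀ = C_s − DO₀ = 9.31 − 7.864 = 1.446 mg/L.
t_c = (1/1.121) ln[(1.43/0.309)(1 − 1.446×1.121/(0.309×18.45))] = 0.8921 × ln(3.311) = 1.068 d.
D_c = (0.309/1.43) × 18.45 × e^(−0.309×1.068) = 0.2161 × 18.45 × 0.7189 = 2.865 mg/L.
Minimum DO = 9.31 − 2.865 = 6.445 mg/L.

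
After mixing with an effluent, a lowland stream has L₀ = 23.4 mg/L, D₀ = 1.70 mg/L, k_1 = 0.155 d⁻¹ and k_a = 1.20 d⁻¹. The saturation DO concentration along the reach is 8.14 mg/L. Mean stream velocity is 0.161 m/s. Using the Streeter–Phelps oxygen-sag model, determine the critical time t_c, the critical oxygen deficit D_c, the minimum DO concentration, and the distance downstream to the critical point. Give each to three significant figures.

With k_a/k_1 = 7.742 and 1 − D₀(k_a−k_1)/(k_1 L₀) = 0.5102,
t_c = ln(7.742 × 0.5102) / (1.20 − 0.155) = ln(3.950) / 1.045 = 1.374/1.045 = 1.315 d.
L(t_c) = L₀ e^(−k_1 t_c) = 23.4 × 0.8157 = 19.09 mg/L, and at the critical point k_a D_c = k_1 L, so D_c = (0.155/1.20) × 19.09 = 2.465 mg/L.
Minimum DO = C_s − D_c = 8.14 − 2.465 = 5.675 mg/L.
x_c = v t_c = 0.161 m/s × 1.315 d × 86400 s/d = 18290 m ≈ 18.3 km.

t_c ≈ 1.31 d; D_c ≈ 2.47 mg/L; min DO ≈ 5.67 mg/L; x_c ≈ 18.3 km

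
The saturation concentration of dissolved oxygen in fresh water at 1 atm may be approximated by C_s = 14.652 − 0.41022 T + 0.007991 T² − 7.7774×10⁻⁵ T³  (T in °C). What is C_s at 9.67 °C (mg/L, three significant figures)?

C_s = 14.652 − 0.41022×9.67 + 0.007991×9.67² − 7.7774×10⁻⁵×9.67³ = 11.36 mg/L.

C_s ≈ 11.4 mg/L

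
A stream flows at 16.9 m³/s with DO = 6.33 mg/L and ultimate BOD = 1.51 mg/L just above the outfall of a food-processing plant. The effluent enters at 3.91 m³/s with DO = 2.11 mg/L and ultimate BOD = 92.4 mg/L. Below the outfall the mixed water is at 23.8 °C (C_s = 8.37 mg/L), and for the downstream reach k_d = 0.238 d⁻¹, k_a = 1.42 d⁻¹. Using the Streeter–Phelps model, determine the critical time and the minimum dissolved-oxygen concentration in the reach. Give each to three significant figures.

t_c ≈ 0.315 d; minimum DO ≈ 5.48 mg/L

Mixed DO = (16.9×6.33 + 3.91×2.11)/(16.9+3.91) = 115.2/20.81 = 5.537 mg/L.
Mixed L₀ = (16.9×1.51 + 3.91×92.4)/(20.81) = 386.8/20.81 = 18.59 mg/L.
Initial deficit D₀ = C_s − DO₀ = 8.37 − 5.537 = 2.833 mg/L.
t_c = (1/1.182) ln[(1.42/0.238)(1 − 2.833×1.182/(0.238×18.59))] = 0.8460 × ln(1.450) = 0.3145 d.
D_c = (0.238/1.42) × 18.59 × e^(−0.238×0.3145) = 0.1676 × 18.59 × 0.9279 = 2.891 mg/L.
Minimum DO = 8.37 − 2.891 = 5.479 mg/L.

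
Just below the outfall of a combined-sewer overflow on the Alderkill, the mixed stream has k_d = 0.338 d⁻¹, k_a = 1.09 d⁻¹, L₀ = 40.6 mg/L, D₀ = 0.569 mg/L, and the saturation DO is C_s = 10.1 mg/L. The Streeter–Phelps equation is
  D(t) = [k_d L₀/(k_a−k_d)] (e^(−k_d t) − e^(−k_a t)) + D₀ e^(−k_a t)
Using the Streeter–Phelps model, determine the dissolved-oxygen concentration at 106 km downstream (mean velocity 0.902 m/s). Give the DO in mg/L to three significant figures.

DO ≈ 2.59 mg/L

Travel time t = x/v = 106 km / (0.902 m/s) = 106000 m / 0.902 m/s = 117500 s = 1.360 d.
k_d L₀/(k_a−k_d) = 0.338×40.6/(1.09−0.338) = 13.72/0.7520 = 18.25 mg/L.
e^(−k_d t) = e^(−0.338×1.360) = 0.6315; e^(−k_a t) = e^(−1.09×1.360) = 0.2271.
D = 18.25 × (0.6315 − 0.2271) + 0.569 × 0.2271 = 7.380 + 0.1292 = 7.509 mg/L.
DO = C_s − D = 10.1 − 7.509 = 2.591 mg/L.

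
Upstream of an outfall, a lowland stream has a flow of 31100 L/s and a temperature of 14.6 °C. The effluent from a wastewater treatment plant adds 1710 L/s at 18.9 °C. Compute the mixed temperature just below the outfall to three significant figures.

14.8 °C

Flow-weighted mixing: C = (Q_r C_r + Q_w C_w)/(Q_r + Q_w)
= (31100×14.6 + 1710×18.9)/(31100 + 1710) = 486400/32810 = 14.82 °C.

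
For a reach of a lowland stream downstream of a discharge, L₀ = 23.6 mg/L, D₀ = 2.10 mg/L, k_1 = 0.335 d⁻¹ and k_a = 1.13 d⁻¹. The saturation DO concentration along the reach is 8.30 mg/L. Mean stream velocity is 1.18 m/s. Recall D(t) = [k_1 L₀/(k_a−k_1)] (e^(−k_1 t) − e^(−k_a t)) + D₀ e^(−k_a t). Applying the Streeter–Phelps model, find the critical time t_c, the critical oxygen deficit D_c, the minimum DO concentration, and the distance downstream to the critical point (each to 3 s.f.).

With k_a/k_1 = 3.373 and 1 − D₀(k_a−k_1)/(k_1 L₀) = 0.7888,
t_c = ln(3.373 × 0.7888) / (1.13 − 0.335) = ln(2.661) / 0.7950 = 0.9786/0.7950 = 1.231 d.
D_c = (k_1/k_a) L₀ e^(−k_1 t_c) = (0.335/1.13) × 23.6 × e^(−0.335×1.231) = 0.2965 × 23.6 × 0.6621 = 4.632 mg/L.
Minimum DO = C_s − D_c = 8.30 − 4.632 = 3.668 mg/L.
x_c = v t_c = 1.18 m/s × 1.231 d × 86400 s/d = 125500 m ≈ 126 km.

t_c ≈ 1.23 d; D_c ≈ 4.63 mg/L; min DO ≈ 3.67 mg/L; x_c ≈ 126 km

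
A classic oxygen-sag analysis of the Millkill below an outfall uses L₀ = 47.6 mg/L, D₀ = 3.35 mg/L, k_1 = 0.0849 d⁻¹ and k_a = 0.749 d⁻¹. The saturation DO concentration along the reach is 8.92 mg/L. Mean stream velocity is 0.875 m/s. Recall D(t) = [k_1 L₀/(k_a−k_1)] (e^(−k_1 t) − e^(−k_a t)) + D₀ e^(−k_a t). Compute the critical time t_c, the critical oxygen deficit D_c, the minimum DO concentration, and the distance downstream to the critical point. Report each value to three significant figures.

t_c ≈ 2.07 d; D_c ≈ 4.52 mg/L; min DO ≈ 4.40 mg/L; x_c ≈ 157 km

t_c = [1/(k_a−k_1)] ln[(k_a/k_1)(1 − D₀(k_a−k_1)/(k_1 L₀))]
= [1/(0.749−0.0849)] ln[(0.749/0.0849)(1 − 3.35×0.6641/(0.0849×47.6))]
= (1/0.6641) ln[8.822 × 0.4495] = 1.506 × ln(3.965) = 1.506 × 1.378 = 2.074 d.
D_c = (k_1/k_a) L₀ e^(−k_1 t_c) = (0.0849/0.749) × 47.6 × e^(−0.0849×2.074) = 0.1134 × 47.6 × 0.8385 = 4.524 mg/L.
Minimum DO = C_s − D_c = 8.92 − 4.524 = 4.396 mg/L.
x_c = v t_c = 0.875 m/s × 2.074 d × 86400 s/d = 156800 m ≈ 157 km.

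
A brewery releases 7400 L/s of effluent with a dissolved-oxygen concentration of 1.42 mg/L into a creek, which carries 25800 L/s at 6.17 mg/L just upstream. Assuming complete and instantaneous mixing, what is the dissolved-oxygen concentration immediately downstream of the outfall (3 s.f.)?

Flow-weighted mixing: C = (Q_r C_r + Q_w C_w)/(Q_r + Q_w)
= (25800×6.17 + 7400×1.42)/(25800 + 7400) = 169700/33200 = 5.111 mg/L.

5.11 mg/L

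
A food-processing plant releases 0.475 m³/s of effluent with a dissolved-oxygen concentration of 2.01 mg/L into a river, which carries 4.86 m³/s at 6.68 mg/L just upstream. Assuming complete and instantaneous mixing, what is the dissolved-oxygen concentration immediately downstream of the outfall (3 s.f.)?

Flow-weighted mixing: C = (Q_r C_r + Q_w C_w)/(Q_r + Q_w)
= (4.86×6.68 + 0.475×2.01)/(4.86 + 0.475) = 33.42/5.335 = 6.264 mg/L.

6.26 mg/L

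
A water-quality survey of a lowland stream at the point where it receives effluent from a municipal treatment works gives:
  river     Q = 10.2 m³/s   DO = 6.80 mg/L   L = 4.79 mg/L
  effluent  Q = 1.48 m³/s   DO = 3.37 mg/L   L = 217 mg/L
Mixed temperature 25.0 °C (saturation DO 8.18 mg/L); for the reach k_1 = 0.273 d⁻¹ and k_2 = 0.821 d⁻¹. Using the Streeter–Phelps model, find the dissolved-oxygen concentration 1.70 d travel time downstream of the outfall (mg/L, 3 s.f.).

Mixed DO = (10.2×6.80 + 1.48×3.37)/(10.2+1.48) = 74.35/11.68 = 6.365 mg/L.
Mixed L₀ = (10.2×4.79 + 1.48×217)/(11.68) = 370.0/11.68 = 31.68 mg/L.
Initial deficit D₀ = C_s − DO₀ = 8.18 − 6.365 = 1.815 mg/L.
D(1.70) = [0.273×31.68/(0.821−0.273)](e^(−0.273×1.70) − e^(−0.821×1.70)) + 1.815 e^(−0.821×1.70)
= 15.78 × (0.6287 − 0.2477) + 1.815 × 0.2477 = 6.463 mg/L.
DO = 8.18 − 6.463 = 1.717 mg/L.

DO ≈ 1.72 mg/L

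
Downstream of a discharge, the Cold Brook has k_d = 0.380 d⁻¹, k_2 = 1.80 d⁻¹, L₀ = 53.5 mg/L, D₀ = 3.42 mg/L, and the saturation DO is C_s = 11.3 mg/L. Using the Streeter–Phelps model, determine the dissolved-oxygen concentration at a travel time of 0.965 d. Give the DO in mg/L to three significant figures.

DO ≈ 3.30 mg/L

k_d L₀/(k_2−k_d) = 0.380×53.5/(1.80−0.380) = 20.33/1.420 = 14.32 mg/L.
e^(−k_d t) = e^(−0.380×0.9650) = 0.6930; e^(−k_2 t) = e^(−1.80×0.9650) = 0.1760.
D = 14.32 × (0.6930 − 0.1760) + 3.42 × 0.1760 = 7.401 + 0.6021 = 8.003 mg/L.
DO = C_s − D = 11.3 − 8.003 = 3.297 mg/L.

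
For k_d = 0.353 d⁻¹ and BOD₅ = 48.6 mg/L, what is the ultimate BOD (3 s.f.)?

BOD₅ = L₀(1 − e^(−5k_d)) ⇒ L₀ = BOD₅ / (1 − e^(−5×0.353))
= 48.6 / (1 − 0.1712) = 48.6 / 0.8288 = 58.64 mg/L.

L₀ ≈ 58.6 mg/L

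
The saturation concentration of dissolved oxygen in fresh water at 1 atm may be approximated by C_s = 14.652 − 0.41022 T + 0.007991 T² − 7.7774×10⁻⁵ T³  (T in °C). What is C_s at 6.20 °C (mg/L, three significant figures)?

C_s ≈ 12.4 mg/L

C_s = 14.652 − 0.41022×6.20 + 0.007991×6.20² − 7.7774×10⁻⁵×6.20³ = 12.40 mg/L.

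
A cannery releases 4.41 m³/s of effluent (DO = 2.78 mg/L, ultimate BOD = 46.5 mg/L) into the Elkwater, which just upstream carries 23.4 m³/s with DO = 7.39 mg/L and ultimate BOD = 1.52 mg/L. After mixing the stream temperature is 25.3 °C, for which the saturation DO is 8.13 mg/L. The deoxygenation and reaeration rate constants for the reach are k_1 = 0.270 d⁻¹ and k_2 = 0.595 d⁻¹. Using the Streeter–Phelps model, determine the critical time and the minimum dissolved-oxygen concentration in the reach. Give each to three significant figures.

Mixed DO = (23.4×7.39 + 4.41×2.78)/(23.4+4.41) = 185.2/27.81 = 6.659 mg/L.
Mixed L₀ = (23.4×1.52 + 4.41×46.5)/(27.81) = 240.6/27.81 = 8.653 mg/L.
Initial deficit D₀ = C_s − DO₀ = 8.13 − 6.659 = 1.471 mg/L.
t_c = (1/0.3250) ln[(0.595/0.270)(1 − 1.471×0.3250/(0.270×8.653))] = 3.077 × ln(1.753) = 1.727 d.
D_c = (0.270/0.595) × 8.653 × e^(−0.270×1.727) = 0.4538 × 8.653 × 0.6274 = 2.463 mg/L.
Minimum DO = 8.13 − 2.463 = 5.667 mg/L.

t_c ≈ 1.73 d; minimum DO ≈ 5.67 mg/L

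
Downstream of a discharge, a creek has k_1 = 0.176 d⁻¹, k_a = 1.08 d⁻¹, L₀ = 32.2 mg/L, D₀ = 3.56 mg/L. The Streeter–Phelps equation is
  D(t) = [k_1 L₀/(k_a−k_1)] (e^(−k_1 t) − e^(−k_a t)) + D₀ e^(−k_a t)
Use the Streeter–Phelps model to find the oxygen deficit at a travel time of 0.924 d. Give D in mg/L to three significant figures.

k_1 L₀/(k_a−k_1) = 0.176×32.2/(1.08−0.176) = 5.667/0.9040 = 6.269 mg/L.
e^(−k_1 t) = e^(−0.176×0.9240) = 0.8499; e^(−k_a t) = e^(−1.08×0.9240) = 0.3686.
D = 6.269 × (0.8499 − 0.3686) + 3.56 × 0.3686 = 3.017 + 1.312 = 4.329 mg/L.

D ≈ 4.33 mg/L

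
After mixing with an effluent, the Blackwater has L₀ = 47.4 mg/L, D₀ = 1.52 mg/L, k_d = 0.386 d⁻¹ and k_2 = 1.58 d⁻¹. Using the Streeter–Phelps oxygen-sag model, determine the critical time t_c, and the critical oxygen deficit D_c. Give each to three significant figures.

t_c ≈ 1.09 d; D_c ≈ 7.59 mg/L

At the critical point dD/dt = 0, so k_d L₀ e^(−k_d t) = k_2 D. Substituting D(t) from the Streeter–Phelps equation and solving for t gives
t_c = ln[(k_2/k_d)(1 − D₀(k_2−k_d)/(k_d L₀))] / (k_2−k_d).
Here k_2−k_d = 1.194 d⁻¹ and 1 − D₀(k_2−k_d)/(k_d L₀) = 1 − 1.52×1.194/(0.386×47.4) = 0.9008, so
t_c = ln(4.093 × 0.9008) / 1.194 = 1.305 / 1.194 = 1.093 d.
D_c = (k_d/k_2) L₀ e^(−k_d t_c) = (0.386/1.58) × 47.4 × e^(−0.386×1.093) = 0.2443 × 47.4 × 0.6558 = 7.595 mg/L.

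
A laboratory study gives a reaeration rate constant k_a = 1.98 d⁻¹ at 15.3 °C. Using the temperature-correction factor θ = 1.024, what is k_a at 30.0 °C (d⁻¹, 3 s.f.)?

k_a ≈ 2.81 d⁻¹

k_a(T₂) = k_a(T₁) · θ^(T₂−T₁) = 1.98 × 1.024^(30.0−15.3)
= 1.98 × 1.024^14.7 = 1.98 × 1.417 = 2.806 d⁻¹.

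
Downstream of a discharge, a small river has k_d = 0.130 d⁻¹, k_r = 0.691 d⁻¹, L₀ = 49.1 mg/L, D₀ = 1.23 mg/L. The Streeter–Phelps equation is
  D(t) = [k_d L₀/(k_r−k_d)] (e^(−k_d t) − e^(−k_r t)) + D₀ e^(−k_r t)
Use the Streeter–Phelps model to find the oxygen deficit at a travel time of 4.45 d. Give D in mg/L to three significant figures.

k_d L₀/(k_r−k_d) = 0.130×49.1/(0.691−0.130) = 6.383/0.5610 = 11.38 mg/L.
e^(−k_d t) = e^(−0.130×4.450) = 0.5607; e^(−k_r t) = e^(−0.691×4.450) = 0.04619.
D = 11.38 × (0.5607 − 0.04619) + 1.23 × 0.04619 = 5.854 + 0.05682 = 5.911 mg/L.

D ≈ 5.91 mg/L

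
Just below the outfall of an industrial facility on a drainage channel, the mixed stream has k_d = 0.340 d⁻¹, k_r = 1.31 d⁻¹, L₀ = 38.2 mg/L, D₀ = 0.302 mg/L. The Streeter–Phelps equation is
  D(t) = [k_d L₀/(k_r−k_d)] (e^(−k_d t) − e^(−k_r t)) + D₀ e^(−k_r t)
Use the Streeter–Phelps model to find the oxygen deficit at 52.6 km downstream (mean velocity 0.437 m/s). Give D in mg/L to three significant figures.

D ≈ 6.23 mg/L

Travel time t = x/v = 52.6 km / (0.437 m/s) = 52600 m / 0.437 m/s = 120400 s = 1.393 d.
k_d L₀/(k_r−k_d) = 0.340×38.2/(1.31−0.340) = 12.99/0.9700 = 13.39 mg/L.
e^(−k_d t) = e^(−0.340×1.393) = 0.6227; e^(−k_r t) = e^(−1.31×1.393) = 0.1612.
D = 13.39 × (0.6227 − 0.1612) + 0.302 × 0.1612 = 6.179 + 0.04869 = 6.228 mg/L.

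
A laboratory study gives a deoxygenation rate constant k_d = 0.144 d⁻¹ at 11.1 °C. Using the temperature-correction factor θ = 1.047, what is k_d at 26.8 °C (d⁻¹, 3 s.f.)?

k_d(T₂) = k_d(T₁) · θ^(T₂−T₁) = 0.144 × 1.047^(26.8−11.1)
= 0.144 × 1.047^15.7 = 0.144 × 2.057 = 0.2962 d⁻¹.

k_d ≈ 0.296 d⁻¹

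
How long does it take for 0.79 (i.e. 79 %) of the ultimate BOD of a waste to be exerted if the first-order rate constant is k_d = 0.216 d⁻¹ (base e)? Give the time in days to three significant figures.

y/L₀ = 1 − e^(−k_d t) = 0.79 ⇒ e^(−k_d t) = 0.210
t = −ln(0.210) / 0.216 = 1.561 / 0.216 = 7.225 d.

t ≈ 7.23 d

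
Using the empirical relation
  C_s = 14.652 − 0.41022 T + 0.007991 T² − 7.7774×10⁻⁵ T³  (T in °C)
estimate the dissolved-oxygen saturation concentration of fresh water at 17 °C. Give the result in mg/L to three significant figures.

C_s ≈ 9.61 mg/L

C_s = 14.652 − 0.41022×17 + 0.007991×17² − 7.7774×10⁻⁵×17³ = 9.606 mg/L.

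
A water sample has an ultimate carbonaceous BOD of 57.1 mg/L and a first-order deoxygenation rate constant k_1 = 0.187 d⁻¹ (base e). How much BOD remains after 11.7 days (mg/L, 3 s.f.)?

L ≈ 6.40 mg/L

L_t = L₀ e^(−k_1 t) = 57.1 × e^(−0.187×11.7) = 57.1 × 0.1122 = 6.404 mg/L.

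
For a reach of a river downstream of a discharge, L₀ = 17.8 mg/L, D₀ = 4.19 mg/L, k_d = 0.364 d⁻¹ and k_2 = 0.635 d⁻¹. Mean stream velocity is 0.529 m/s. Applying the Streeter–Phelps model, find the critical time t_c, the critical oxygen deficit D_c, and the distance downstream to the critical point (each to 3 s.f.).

With k_2/k_d = 1.745 and 1 − D₀(k_2−k_d)/(k_d L₀) = 0.8247,
t_c = ln(1.745 × 0.8247) / (0.635 − 0.364) = ln(1.439) / 0.2710 = 0.3638/0.2710 = 1.342 d.
D_c = (k_d/k_2) L₀ e^(−k_d t_c) = (0.364/0.635) × 17.8 × e^(−0.364×1.342) = 0.5732 × 17.8 × 0.6135 = 6.259 mg/L.
x_c = v t_c = 0.529 m/s × 1.342 d × 86400 s/d = 61360 m ≈ 61.4 km.

t_c ≈ 1.34 d; D_c ≈ 6.26 mg/L; x_c ≈ 61.4 km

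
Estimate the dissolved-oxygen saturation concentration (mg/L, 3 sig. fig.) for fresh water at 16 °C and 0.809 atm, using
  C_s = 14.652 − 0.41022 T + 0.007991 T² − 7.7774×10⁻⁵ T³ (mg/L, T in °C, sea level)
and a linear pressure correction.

At sea level: C_s = 14.652 − 0.41022×16 + 0.007991×16² − 7.7774×10⁻⁵×16³ = 9.816 mg/L.
Pressure correction: C_s' = 9.816 × 0.809 = 7.941 mg/L.

C_s ≈ 7.94 mg/L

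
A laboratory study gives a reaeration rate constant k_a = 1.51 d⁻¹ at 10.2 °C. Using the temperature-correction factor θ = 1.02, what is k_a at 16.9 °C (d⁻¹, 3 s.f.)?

k_a ≈ 1.72 d⁻¹

k_a(T₂) = k_a(T₁) · θ^(T₂−T₁) = 1.51 × 1.02^(16.9−10.2)
= 1.51 × 1.02^6.70 = 1.51 × 1.142 = 1.724 d⁻¹.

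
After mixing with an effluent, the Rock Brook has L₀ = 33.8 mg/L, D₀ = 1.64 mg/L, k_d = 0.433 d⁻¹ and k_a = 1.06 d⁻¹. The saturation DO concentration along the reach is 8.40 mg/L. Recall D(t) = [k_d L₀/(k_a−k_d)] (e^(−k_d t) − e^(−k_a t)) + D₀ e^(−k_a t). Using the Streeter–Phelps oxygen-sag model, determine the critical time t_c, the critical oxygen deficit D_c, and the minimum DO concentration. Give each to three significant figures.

At the critical point dD/dt = 0, so k_d L₀ e^(−k_d t) = k_a D. Substituting D(t) from the Streeter–Phelps equation and solving for t gives
t_c = ln[(k_a/k_d)(1 − D₀(k_a−k_d)/(k_d L₀))] / (k_a−k_d).
Here k_a−k_d = 0.6270 d⁻¹ and 1 − D₀(k_a−k_d)/(k_d L₀) = 1 − 1.64×0.6270/(0.433×33.8) = 0.9297, so
t_c = ln(2.448 × 0.9297) / 0.6270 = 0.8224 / 0.6270 = 1.312 d.
L(t_c) = L₀ e^(−k_d t_c) = 33.8 × 0.5667 = 19.15 mg/L, and at the critical point k_a D_c = k_d L, so D_c = (0.433/1.06) × 19.15 = 7.824 mg/L.
Minimum DO = C_s − D_c = 8.40 − 7.824 = 0.5759 mg/L.

t_c ≈ 1.31 d; D_c ≈ 7.82 mg/L; min DO ≈ 0.576 mg/L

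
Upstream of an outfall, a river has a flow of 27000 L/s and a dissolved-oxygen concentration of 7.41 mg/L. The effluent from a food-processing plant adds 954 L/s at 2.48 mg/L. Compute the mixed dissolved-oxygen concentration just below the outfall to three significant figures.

7.24 mg/L

Flow-weighted mixing: C = (Q_r C_r + Q_w C_w)/(Q_r + Q_w)
= (27000×7.41 + 954×2.48)/(27000 + 954) = 202400/27950 = 7.242 mg/L.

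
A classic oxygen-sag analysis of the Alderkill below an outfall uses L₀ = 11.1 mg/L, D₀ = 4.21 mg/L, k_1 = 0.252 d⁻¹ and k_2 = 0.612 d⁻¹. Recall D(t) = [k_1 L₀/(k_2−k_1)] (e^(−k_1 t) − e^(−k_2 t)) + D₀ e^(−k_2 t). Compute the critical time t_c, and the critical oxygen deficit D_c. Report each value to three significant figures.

t_c = [1/(k_2−k_1)] ln[(k_2/k_1)(1 − D₀(k_2−k_1)/(k_1 L₀))]
= [1/(0.612−0.252)] ln[(0.612/0.252)(1 − 4.21×0.3600/(0.252×11.1))]
= (1/0.3600) ln[2.429 × 0.4582] = 2.778 × ln(1.113) = 2.778 × 0.1068 = 0.2966 d.
D_c = (k_1/k_2) L₀ e^(−k_1 t_c) = (0.252/0.612) × 11.1 × e^(−0.252×0.2966) = 0.4118 × 11.1 × 0.9280 = 4.241 mg/L.

t_c ≈ 0.297 d; D_c ≈ 4.24 mg/L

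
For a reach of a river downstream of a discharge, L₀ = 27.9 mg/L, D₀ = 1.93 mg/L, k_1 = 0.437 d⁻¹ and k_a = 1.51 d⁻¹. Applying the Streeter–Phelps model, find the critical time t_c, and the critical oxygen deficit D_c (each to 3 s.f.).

At the critical point dD/dt = 0, so k_1 L₀ e^(−k_1 t) = k_a D. Substituting D(t) from the Streeter–Phelps equation and solving for t gives
t_c = ln[(k_a/k_1)(1 − D₀(k_a−k_1)/(k_1 L₀))] / (k_a−k_1).
Here k_a−k_1 = 1.073 d⁻¹ and 1 − D₀(k_a−k_1)/(k_1 L₀) = 1 − 1.93×1.073/(0.437×27.9) = 0.8301, so
t_c = ln(3.455 × 0.8301) / 1.073 = 1.054 / 1.073 = 0.9821 d.
D_c = (k_1/k_a) L₀ e^(−k_1 t_c) = (0.437/1.51) × 27.9 × e^(−0.437×0.9821) = 0.2894 × 27.9 × 0.6510 = 5.257 mg/L.

t_c ≈ 0.982 d; D_c ≈ 5.26 mg/L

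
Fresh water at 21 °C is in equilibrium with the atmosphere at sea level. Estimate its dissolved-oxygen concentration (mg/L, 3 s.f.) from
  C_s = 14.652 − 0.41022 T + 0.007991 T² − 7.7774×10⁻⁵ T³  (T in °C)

C_s = 14.652 − 0.41022×21 + 0.007991×21² − 7.7774×10⁻⁵×21³ = 8.841 mg/L.

C_s ≈ 8.84 mg/L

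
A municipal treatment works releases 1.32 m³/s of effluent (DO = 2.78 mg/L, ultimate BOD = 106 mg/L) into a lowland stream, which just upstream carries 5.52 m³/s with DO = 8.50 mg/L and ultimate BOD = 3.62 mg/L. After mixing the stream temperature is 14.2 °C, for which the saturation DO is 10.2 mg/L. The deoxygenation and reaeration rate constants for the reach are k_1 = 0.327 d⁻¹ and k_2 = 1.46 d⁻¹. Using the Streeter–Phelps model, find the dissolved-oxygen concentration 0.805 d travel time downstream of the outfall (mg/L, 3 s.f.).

Mixed DO = (5.52×8.50 + 1.32×2.78)/(5.52+1.32) = 50.59/6.840 = 7.396 mg/L.
Mixed L₀ = (5.52×3.62 + 1.32×106)/(6.840) = 159.9/6.840 = 23.38 mg/L.
Initial deficit D₀ = C_s − DO₀ = 10.2 − 7.396 = 2.804 mg/L.
D(0.805) = [0.327×23.38/(1.46−0.327)](e^(−0.327×0.805) − e^(−1.46×0.805)) + 2.804 e^(−1.46×0.805)
= 6.747 × (0.7686 − 0.3087) + 2.804 × 0.3087 = 3.968 mg/L.
DO = 10.2 − 3.968 = 6.232 mg/L.

DO ≈ 6.23 mg/L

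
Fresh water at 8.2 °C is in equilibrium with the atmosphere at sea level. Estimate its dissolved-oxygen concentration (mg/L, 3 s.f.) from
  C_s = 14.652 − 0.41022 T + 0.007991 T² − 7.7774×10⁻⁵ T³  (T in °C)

C_s ≈ 11.8 mg/L

C_s = 14.652 − 0.41022×8.2 + 0.007991×8.2² − 7.7774×10⁻⁵×8.2³ = 11.78 mg/L.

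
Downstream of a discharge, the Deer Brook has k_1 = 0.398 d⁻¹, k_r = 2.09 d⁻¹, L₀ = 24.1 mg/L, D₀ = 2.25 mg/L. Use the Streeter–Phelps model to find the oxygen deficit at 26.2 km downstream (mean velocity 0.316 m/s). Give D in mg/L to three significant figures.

Travel time t = x/v = 26.2 km / (0.316 m/s) = 26200 m / 0.316 m/s = 82910 s = 0.9596 d.
k_1 L₀/(k_r−k_1) = 0.398×24.1/(2.09−0.398) = 9.592/1.692 = 5.669 mg/L.
e^(−k_1 t) = e^(−0.398×0.9596) = 0.6825; e^(−k_r t) = e^(−2.09×0.9596) = 0.1346.
D = 5.669 × (0.6825 − 0.1346) + 2.25 × 0.1346 = 3.106 + 0.3028 = 3.409 mg/L.

D ≈ 3.41 mg/L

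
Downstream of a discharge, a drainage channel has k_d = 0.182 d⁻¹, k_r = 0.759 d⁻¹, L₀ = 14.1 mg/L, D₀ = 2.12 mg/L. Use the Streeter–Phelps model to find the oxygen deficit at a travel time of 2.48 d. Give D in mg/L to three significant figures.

k_d L₀/(k_r−k_d) = 0.182×14.1/(0.759−0.182) = 2.566/0.5770 = 4.447 mg/L.
e^(−k_d t) = e^(−0.182×2.480) = 0.6368; e^(−k_r t) = e^(−0.759×2.480) = 0.1522.
D = 4.447 × (0.6368 − 0.1522) + 2.12 × 0.1522 = 2.155 + 0.3227 = 2.478 mg/L.

D ≈ 2.48 mg/L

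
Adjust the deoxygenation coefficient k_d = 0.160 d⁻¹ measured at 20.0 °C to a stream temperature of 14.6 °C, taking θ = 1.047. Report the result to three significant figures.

k_d(T₂) = k_d(T₁) · θ^(T₂−T₁) = 0.160 × 1.047^(14.6−20.0)
= 0.160 × 1.047^-5.40 = 0.160 × 0.7803 = 0.1249 d⁻¹.

k_d ≈ 0.125 d⁻¹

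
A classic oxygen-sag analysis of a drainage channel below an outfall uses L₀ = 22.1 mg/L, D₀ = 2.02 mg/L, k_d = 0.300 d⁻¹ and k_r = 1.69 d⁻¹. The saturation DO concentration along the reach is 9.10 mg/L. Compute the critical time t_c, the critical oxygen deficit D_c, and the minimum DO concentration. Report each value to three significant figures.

t_c = [1/(k_r−k_d)] ln[(k_r/k_d)(1 − D₀(k_r−k_d)/(k_d L₀))]
= [1/(1.69−0.300)] ln[(1.69/0.300)(1 − 2.02×1.390/(0.300×22.1))]
= (1/1.390) ln[5.633 × 0.5765] = 0.7194 × ln(3.248) = 0.7194 × 1.178 = 0.8474 d.
D_c = (k_d/k_r) L₀ e^(−k_d t_c) = (0.300/1.69) × 22.1 × e^(−0.300×0.8474) = 0.1775 × 22.1 × 0.7755 = 3.042 mg/L.
Minimum DO = C_s − D_c = 9.10 − 3.042 = 6.058 mg/L.

t_c ≈ 0.847 d; D_c ≈ 3.04 mg/L; min DO ≈ 6.06 mg/L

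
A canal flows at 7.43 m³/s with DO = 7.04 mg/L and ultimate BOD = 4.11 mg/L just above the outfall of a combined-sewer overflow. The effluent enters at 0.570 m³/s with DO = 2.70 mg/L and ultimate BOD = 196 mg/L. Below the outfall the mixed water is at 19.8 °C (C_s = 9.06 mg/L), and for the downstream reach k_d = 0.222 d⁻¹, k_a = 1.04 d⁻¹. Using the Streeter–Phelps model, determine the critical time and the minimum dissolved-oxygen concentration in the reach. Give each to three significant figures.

t_c ≈ 1.08 d; minimum DO ≈ 6.07 mg/L

Mixed DO = (7.43×7.04 + 0.570×2.70)/(7.43+0.570) = 53.85/8.000 = 6.731 mg/L.
Mixed L₀ = (7.43×4.11 + 0.570×196)/(8.000) = 142.3/8.000 = 17.78 mg/L.
Initial deficit D₀ = C_s − DO₀ = 9.06 − 6.731 = 2.329 mg/L.
t_c = (1/0.8180) ln[(1.04/0.222)(1 − 2.329×0.8180/(0.222×17.78))] = 1.222 × ln(2.424) = 1.082 d.
D_c = (0.222/1.04) × 17.78 × e^(−0.222×1.082) = 0.2135 × 17.78 × 0.7864 = 2.985 mg/L.
Minimum DO = 9.06 − 2.985 = 6.075 mg/L.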